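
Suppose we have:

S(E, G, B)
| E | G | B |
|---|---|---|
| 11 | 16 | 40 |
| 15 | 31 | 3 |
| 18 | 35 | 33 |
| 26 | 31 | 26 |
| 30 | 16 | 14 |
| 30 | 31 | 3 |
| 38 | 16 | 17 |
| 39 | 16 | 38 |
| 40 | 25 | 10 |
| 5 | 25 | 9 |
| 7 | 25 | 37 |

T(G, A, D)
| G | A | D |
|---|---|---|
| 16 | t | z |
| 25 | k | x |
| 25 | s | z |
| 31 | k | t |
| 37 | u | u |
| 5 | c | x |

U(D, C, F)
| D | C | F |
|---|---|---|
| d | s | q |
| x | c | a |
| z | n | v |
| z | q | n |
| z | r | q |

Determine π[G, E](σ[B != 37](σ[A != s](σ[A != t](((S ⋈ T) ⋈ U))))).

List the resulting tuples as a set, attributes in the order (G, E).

{(25, 40), (25, 5)}

Natural join on G: {(11, 16, 40, t, z), (15, 31, 3, k, t), (26, 31, 26, k, t), (30, 16, 14, t, z), (30, 31, 3, k, t), (38, 16, 17, t, z), (39, 16, 38, t, z), (40, 25, 10, k, x), (40, 25, 10, s, z), (5, 25, 9, k, x), (5, 25, 9, s, z), (7, 25, 37, k, x), (7, 25, 37, s, z)}
Natural join on D: {(11, 16, 40, t, z, n, v), (11, 16, 40, t, z, q, n), (11, 16, 40, t, z, r, q), (30, 16, 14, t, z, n, v), (30, 16, 14, t, z, q, n), (30, 16, 14, t, z, r, q), (38, 16, 17, t, z, n, v), (38, 16, 17, t, z, q, n), (38, 16, 17, t, z, r, q), (39, 16, 38, t, z, n, v), (39, 16, 38, t, z, q, n), (39, 16, 38, t, z, r, q), (40, 25, 10, k, x, c, a), (40, 25, 10, s, z, n, v), (40, 25, 10, s, z, q, n), (40, 25, 10, s, z, r, q), (5, 25, 9, k, x, c, a), (5, 25, 9, s, z, n, v), (5, 25, 9, s, z, q, n), (5, 25, 9, s, z, r, q), (7, 25, 37, k, x, c, a), (7, 25, 37, s, z, n, v), (7, 25, 37, s, z, q, n), (7, 25, 37, s, z, r, q)}
Apply σ_{A != t}; surviving tuples: {(40, 25, 10, k, x, c, a), (40, 25, 10, s, z, n, v), (40, 25, 10, s, z, q, n), (40, 25, 10, s, z, r, q), (5, 25, 9, k, x, c, a), (5, 25, 9, s, z, n, v), (5, 25, 9, s, z, q, n), (5, 25, 9, s, z, r, q), (7, 25, 37, k, x, c, a), (7, 25, 37, s, z, n, v), (7, 25, 37, s, z, q, n), (7, 25, 37, s, z, r, q)}
Apply σ_{A != s}; surviving tuples: {(40, 25, 10, k, x, c, a), (5, 25, 9, k, x, c, a), (7, 25, 37, k, x, c, a)}
Apply σ_{B != 37}; surviving tuples: {(40, 25, 10, k, x, c, a), (5, 25, 9, k, x, c, a)}
Keep only column(s) G, E: {(25, 40), (25, 5)}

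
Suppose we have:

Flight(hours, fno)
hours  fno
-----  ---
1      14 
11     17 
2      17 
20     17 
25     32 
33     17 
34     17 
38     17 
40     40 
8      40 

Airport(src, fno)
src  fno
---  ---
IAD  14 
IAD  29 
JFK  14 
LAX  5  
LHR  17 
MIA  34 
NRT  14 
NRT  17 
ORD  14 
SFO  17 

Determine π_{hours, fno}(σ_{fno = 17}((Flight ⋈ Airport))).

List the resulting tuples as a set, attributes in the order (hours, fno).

Joining Flight and Airport on fno yields {(1, 14, IAD), (1, 14, JFK), (1, 14, NRT), (1, 14, ORD), (11, 17, LHR), (11, 17, NRT), (11, 17, SFO), (2, 17, LHR), (2, 17, NRT), (2, 17, SFO), (20, 17, LHR), (20, 17, NRT), (20, 17, SFO), (33, 17, LHR), (33, 17, NRT), (33, 17, SFO), (34, 17, LHR), (34, 17, NRT), (34, 17, SFO), (38, 17, LHR), (38, 17, NRT), (38, 17, SFO)}.
Apply σ_{fno = 17}; surviving tuples: {(11, 17, LHR), (11, 17, NRT), (11, 17, SFO), (2, 17, LHR), (2, 17, NRT), (2, 17, SFO), (20, 17, LHR), (20, 17, NRT), (20, 17, SFO), (33, 17, LHR), (33, 17, NRT), (33, 17, SFO), (34, 17, LHR), (34, 17, NRT), (34, 17, SFO), (38, 17, LHR), (38, 17, NRT), (38, 17, SFO)}
π[hours, fno]: project onto (hours, fno) (12 duplicate(s) eliminated) → {(11, 17), (2, 17), (20, 17), (33, 17), (34, 17), (38, 17)}

{(11, 17), (2, 17), (20, 17), (33, 17), (34, 17), (38, 17)}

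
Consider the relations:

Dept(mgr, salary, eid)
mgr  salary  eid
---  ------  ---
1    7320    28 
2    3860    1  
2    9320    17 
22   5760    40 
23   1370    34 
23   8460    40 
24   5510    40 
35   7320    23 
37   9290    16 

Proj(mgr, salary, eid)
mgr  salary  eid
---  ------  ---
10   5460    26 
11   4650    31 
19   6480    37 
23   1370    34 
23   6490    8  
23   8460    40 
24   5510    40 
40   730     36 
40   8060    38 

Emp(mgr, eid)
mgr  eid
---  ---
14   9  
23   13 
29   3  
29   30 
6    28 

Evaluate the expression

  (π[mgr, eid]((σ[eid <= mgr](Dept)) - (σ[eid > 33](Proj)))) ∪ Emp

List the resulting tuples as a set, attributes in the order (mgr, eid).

{(14, 9), (2, 1), (23, 13), (29, 3), (29, 30), (35, 23), (37, 16), (6, 28)}

σ[eid <= mgr]: keep tuples satisfying eid <= mgr → {(2, 3860, 1), (35, 7320, 23), (37, 9290, 16)}
σ[eid > 33]: keep tuples satisfying eid > 33 → {(19, 6480, 37), (23, 1370, 34), (23, 8460, 40), (24, 5510, 40), (40, 730, 36), (40, 8060, 38)}
Difference: {(2, 3860, 1), (35, 7320, 23), (37, 9290, 16)} with {(19, 6480, 37), (23, 1370, 34), (23, 8460, 40), (24, 5510, 40), (40, 730, 36), (40, 8060, 38)} → {(2, 3860, 1), (35, 7320, 23), (37, 9290, 16)}
π[mgr, eid]: project onto (mgr, eid) → {(2, 1), (35, 23), (37, 16)}
Union: {(2, 1), (35, 23), (37, 16)} with {(14, 9), (23, 13), (29, 3), (29, 30), (6, 28)} → {(14, 9), (2, 1), (23, 13), (29, 3), (29, 30), (35, 23), (37, 16), (6, 28)}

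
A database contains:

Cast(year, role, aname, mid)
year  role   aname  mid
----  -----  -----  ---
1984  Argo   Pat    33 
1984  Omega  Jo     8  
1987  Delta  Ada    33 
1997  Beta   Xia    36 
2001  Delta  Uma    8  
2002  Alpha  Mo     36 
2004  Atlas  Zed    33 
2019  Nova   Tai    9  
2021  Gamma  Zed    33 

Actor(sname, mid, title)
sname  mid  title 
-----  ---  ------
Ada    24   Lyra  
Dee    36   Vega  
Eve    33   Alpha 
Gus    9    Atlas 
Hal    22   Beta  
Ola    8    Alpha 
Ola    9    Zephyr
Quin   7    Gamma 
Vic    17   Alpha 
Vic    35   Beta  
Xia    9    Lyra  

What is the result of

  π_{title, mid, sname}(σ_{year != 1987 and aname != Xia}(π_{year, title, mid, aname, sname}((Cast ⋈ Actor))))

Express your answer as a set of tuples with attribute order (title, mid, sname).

Joining Cast and Actor on mid yields {(1984, Argo, Pat, 33, Eve, Alpha), (1984, Omega, Jo, 8, Ola, Alpha), (1987, Delta, Ada, 33, Eve, Alpha), (1997, Beta, Xia, 36, Dee, Vega), (2001, Delta, Uma, 8, Ola, Alpha), (2002, Alpha, Mo, 36, Dee, Vega), (2004, Atlas, Zed, 33, Eve, Alpha), (2019, Nova, Tai, 9, Gus, Atlas), (2019, Nova, Tai, 9, Ola, Zephyr), (2019, Nova, Tai, 9, Xia, Lyra), (2021, Gamma, Zed, 33, Eve, Alpha)}.
π_{year, title, mid, aname, sname} gives {(1984, Alpha, 33, Pat, Eve), (1984, Alpha, 8, Jo, Ola), (1987, Alpha, 33, Ada, Eve), (1997, Vega, 36, Xia, Dee), (2001, Alpha, 8, Uma, Ola), (2002, Vega, 36, Mo, Dee), (2004, Alpha, 33, Zed, Eve), (2019, Atlas, 9, Tai, Gus), (2019, Lyra, 9, Tai, Xia), (2019, Zephyr, 9, Tai, Ola), (2021, Alpha, 33, Zed, Eve)}.
Filtering on year != 1987 and aname != Xia leaves {(1984, Alpha, 33, Pat, Eve), (1984, Alpha, 8, Jo, Ola), (2001, Alpha, 8, Uma, Ola), (2002, Vega, 36, Mo, Dee), (2004, Alpha, 33, Zed, Eve), (2019, Atlas, 9, Tai, Gus), (2019, Lyra, 9, Tai, Xia), (2019, Zephyr, 9, Tai, Ola), (2021, Alpha, 33, Zed, Eve)}.
π_{title, mid, sname} gives {(Alpha, 33, Eve), (Alpha, 8, Ola), (Atlas, 9, Gus), (Lyra, 9, Xia), (Vega, 36, Dee), (Zephyr, 9, Ola)} (3 duplicate(s) eliminated).

{(Alpha, 33, Eve), (Alpha, 8, Ola), (Atlas, 9, Gus), (Lyra, 9, Xia), (Vega, 36, Dee), (Zephyr, 9, Ola)}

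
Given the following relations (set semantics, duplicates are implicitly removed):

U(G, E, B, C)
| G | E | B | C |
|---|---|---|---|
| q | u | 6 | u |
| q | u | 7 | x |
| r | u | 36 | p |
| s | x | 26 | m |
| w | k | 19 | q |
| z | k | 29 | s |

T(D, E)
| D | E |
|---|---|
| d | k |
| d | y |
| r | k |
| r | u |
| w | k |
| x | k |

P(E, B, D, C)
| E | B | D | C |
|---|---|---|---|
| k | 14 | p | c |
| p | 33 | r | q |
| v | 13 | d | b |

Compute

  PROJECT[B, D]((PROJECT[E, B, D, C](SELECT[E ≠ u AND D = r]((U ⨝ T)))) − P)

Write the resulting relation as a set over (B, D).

Natural join on E: {(q, u, 6, u, r), (q, u, 7, x, r), (r, u, 36, p, r), (w, k, 19, q, d), (w, k, 19, q, r), (w, k, 19, q, w), (w, k, 19, q, x), (z, k, 29, s, d), (z, k, 29, s, r), (z, k, 29, s, w), (z, k, 29, s, x)}
Selection E ≠ u AND D = r: {(w, k, 19, q, r), (z, k, 29, s, r)}
Keep only column(s) E, B, D, C: {(k, 19, r, q), (k, 29, r, s)}
Set difference of the two operands is {(k, 19, r, q), (k, 29, r, s)}.
Keep only column(s) B, D: {(19, r), (29, r)}

{(19, r), (29, r)}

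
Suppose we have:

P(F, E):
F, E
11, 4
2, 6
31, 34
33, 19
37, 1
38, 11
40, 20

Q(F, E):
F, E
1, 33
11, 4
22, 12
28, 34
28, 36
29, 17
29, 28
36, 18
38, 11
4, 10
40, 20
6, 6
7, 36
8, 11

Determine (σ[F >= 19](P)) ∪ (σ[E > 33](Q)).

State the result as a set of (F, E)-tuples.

{(28, 34), (28, 36), (31, 34), (33, 19), (37, 1), (38, 11), (40, 20), (7, 36)}

Filtering on F >= 19 leaves {(31, 34), (33, 19), (37, 1), (38, 11), (40, 20)}.
Filtering on E > 33 leaves {(28, 34), (28, 36), (7, 36)}.
Union: {(31, 34), (33, 19), (37, 1), (38, 11), (40, 20)} with {(28, 34), (28, 36), (7, 36)} → {(28, 34), (28, 36), (31, 34), (33, 19), (37, 1), (38, 11), (40, 20), (7, 36)}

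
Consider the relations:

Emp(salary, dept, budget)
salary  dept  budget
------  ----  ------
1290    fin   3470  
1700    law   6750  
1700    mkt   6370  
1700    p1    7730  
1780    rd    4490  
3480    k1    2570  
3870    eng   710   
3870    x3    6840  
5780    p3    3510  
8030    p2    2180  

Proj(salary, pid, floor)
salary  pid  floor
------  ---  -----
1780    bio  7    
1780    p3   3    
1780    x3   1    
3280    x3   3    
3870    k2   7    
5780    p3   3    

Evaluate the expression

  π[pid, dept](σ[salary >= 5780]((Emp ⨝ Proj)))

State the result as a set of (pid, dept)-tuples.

{(p3, p3)}

Joining Emp and Proj on salary yields {(1780, rd, 4490, bio, 7), (1780, rd, 4490, p3, 3), (1780, rd, 4490, x3, 1), (3870, eng, 710, k2, 7), (3870, x3, 6840, k2, 7), (5780, p3, 3510, p3, 3)}.
Selection salary >= 5780: {(5780, p3, 3510, p3, 3)}
π[pid, dept]: project onto (pid, dept) → {(p3, p3)}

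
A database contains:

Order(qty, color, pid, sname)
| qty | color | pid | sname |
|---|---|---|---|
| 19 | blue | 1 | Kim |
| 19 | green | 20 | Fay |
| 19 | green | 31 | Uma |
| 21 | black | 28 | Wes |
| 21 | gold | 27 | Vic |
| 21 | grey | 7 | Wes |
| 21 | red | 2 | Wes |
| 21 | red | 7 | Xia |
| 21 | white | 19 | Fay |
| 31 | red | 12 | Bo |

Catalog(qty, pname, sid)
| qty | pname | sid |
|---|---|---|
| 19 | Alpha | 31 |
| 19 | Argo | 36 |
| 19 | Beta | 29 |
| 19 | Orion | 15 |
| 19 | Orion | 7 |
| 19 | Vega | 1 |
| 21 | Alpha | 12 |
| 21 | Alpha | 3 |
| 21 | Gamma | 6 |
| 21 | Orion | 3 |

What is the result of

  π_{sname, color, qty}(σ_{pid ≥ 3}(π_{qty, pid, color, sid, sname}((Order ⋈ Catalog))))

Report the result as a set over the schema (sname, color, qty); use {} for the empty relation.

Natural join on qty: {(19, blue, 1, Kim, Alpha, 31), (19, blue, 1, Kim, Argo, 36), (19, blue, 1, Kim, Beta, 29), (19, blue, 1, Kim, Orion, 15), (19, blue, 1, Kim, Orion, 7), (19, blue, 1, Kim, Vega, 1), (19, green, 20, Fay, Alpha, 31), (19, green, 20, Fay, Argo, 36), (19, green, 20, Fay, Beta, 29), (19, green, 20, Fay, Orion, 15), (19, green, 20, Fay, Orion, 7), (19, green, 20, Fay, Vega, 1), (19, green, 31, Uma, Alpha, 31), (19, green, 31, Uma, Argo, 36), (19, green, 31, Uma, Beta, 29), (19, green, 31, Uma, Orion, 15), (19, green, 31, Uma, Orion, 7), (19, green, 31, Uma, Vega, 1), (21, black, 28, Wes, Alpha, 12), (21, black, 28, Wes, Alpha, 3), (21, black, 28, Wes, Gamma, 6), (21, black, 28, Wes, Orion, 3), (21, gold, 27, Vic, Alpha, 12), (21, gold, 27, Vic, Alpha, 3), (21, gold, 27, Vic, Gamma, 6), (21, gold, 27, Vic, Orion, 3), (21, grey, 7, Wes, Alpha, 12), (21, grey, 7, Wes, Alpha, 3), (21, grey, 7, Wes, Gamma, 6), (21, grey, 7, Wes, Orion, 3), (21, red, 2, Wes, Alpha, 12), (21, red, 2, Wes, Alpha, 3), (21, red, 2, Wes, Gamma, 6), (21, red, 2, Wes, Orion, 3), (21, red, 7, Xia, Alpha, 12), (21, red, 7, Xia, Alpha, 3), (21, red, 7, Xia, Gamma, 6), (21, red, 7, Xia, Orion, 3), (21, white, 19, Fay, Alpha, 12), (21, white, 19, Fay, Alpha, 3), (21, white, 19, Fay, Gamma, 6), (21, white, 19, Fay, Orion, 3)}
Keep only column(s) qty, pid, color, sid, sname (6 duplicate(s) eliminated): {(19, 1, blue, 1, Kim), (19, 1, blue, 15, Kim), (19, 1, blue, 29, Kim), (19, 1, blue, 31, Kim), (19, 1, blue, 36, Kim), (19, 1, blue, 7, Kim), (19, 20, green, 1, Fay), (19, 20, green, 15, Fay), (19, 20, green, 29, Fay), (19, 20, green, 31, Fay), (19, 20, green, 36, Fay), (19, 20, green, 7, Fay), (19, 31, green, 1, Uma), (19, 31, green, 15, Uma), (19, 31, green, 29, Uma), (19, 31, green, 31, Uma), (19, 31, green, 36, Uma), (19, 31, green, 7, Uma), (21, 19, white, 12, Fay), (21, 19, white, 3, Fay), (21, 19, white, 6, Fay), (21, 2, red, 12, Wes), (21, 2, red, 3, Wes), (21, 2, red, 6, Wes), (21, 27, gold, 12, Vic), (21, 27, gold, 3, Vic), (21, 27, gold, 6, Vic), (21, 28, black, 12, Wes), (21, 28, black, 3, Wes), (21, 28, black, 6, Wes), (21, 7, grey, 12, Wes), (21, 7, grey, 3, Wes), (21, 7, grey, 6, Wes), (21, 7, red, 12, Xia), (21, 7, red, 3, Xia), (21, 7, red, 6, Xia)}
σ[pid ≥ 3]: keep tuples satisfying pid ≥ 3 → {(19, 20, green, 1, Fay), (19, 20, green, 15, Fay), (19, 20, green, 29, Fay), (19, 20, green, 31, Fay), (19, 20, green, 36, Fay), (19, 20, green, 7, Fay), (19, 31, green, 1, Uma), (19, 31, green, 15, Uma), (19, 31, green, 29, Uma), (19, 31, green, 31, Uma), (19, 31, green, 36, Uma), (19, 31, green, 7, Uma), (21, 19, white, 12, Fay), (21, 19, white, 3, Fay), (21, 19, white, 6, Fay), (21, 27, gold, 12, Vic), (21, 27, gold, 3, Vic), (21, 27, gold, 6, Vic), (21, 28, black, 12, Wes), (21, 28, black, 3, Wes), (21, 28, black, 6, Wes), (21, 7, grey, 12, Wes), (21, 7, grey, 3, Wes), (21, 7, grey, 6, Wes), (21, 7, red, 12, Xia), (21, 7, red, 3, Xia), (21, 7, red, 6, Xia)}
Keep only column(s) sname, color, qty (20 duplicate(s) eliminated): {(Fay, green, 19), (Fay, white, 21), (Uma, green, 19), (Vic, gold, 21), (Wes, black, 21), (Wes, grey, 21), (Xia, red, 21)}

{(Fay, green, 19), (Fay, white, 21), (Uma, green, 19), (Vic, gold, 21), (Wes, black, 21), (Wes, grey, 21), (Xia, red, 21)}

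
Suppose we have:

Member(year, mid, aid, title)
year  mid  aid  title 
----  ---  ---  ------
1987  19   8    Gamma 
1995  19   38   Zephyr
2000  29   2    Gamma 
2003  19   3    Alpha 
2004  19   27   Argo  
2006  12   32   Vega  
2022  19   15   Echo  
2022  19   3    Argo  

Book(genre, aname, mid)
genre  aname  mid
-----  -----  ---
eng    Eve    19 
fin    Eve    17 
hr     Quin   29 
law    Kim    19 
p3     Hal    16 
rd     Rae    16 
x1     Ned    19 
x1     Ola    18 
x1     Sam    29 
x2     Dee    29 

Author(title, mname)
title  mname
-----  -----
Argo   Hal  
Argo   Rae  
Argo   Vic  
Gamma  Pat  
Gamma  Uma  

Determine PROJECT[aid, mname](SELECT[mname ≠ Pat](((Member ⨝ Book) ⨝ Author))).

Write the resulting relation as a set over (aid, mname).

Joining Member and Book on mid yields {(1987, 19, 8, Gamma, eng, Eve), (1987, 19, 8, Gamma, law, Kim), (1987, 19, 8, Gamma, x1, Ned), (1995, 19, 38, Zephyr, eng, Eve), (1995, 19, 38, Zephyr, law, Kim), (1995, 19, 38, Zephyr, x1, Ned), (2000, 29, 2, Gamma, hr, Quin), (2000, 29, 2, Gamma, x1, Sam), (2000, 29, 2, Gamma, x2, Dee), (2003, 19, 3, Alpha, eng, Eve), (2003, 19, 3, Alpha, law, Kim), (2003, 19, 3, Alpha, x1, Ned), (2004, 19, 27, Argo, eng, Eve), (2004, 19, 27, Argo, law, Kim), (2004, 19, 27, Argo, x1, Ned), (2022, 19, 15, Echo, eng, Eve), (2022, 19, 15, Echo, law, Kim), (2022, 19, 15, Echo, x1, Ned), (2022, 19, 3, Argo, eng, Eve), (2022, 19, 3, Argo, law, Kim), (2022, 19, 3, Argo, x1, Ned)}.
Joining (Member ⨝ Book) and Author on title yields {(1987, 19, 8, Gamma, eng, Eve, Pat), (1987, 19, 8, Gamma, eng, Eve, Uma), (1987, 19, 8, Gamma, law, Kim, Pat), (1987, 19, 8, Gamma, law, Kim, Uma), (1987, 19, 8, Gamma, x1, Ned, Pat), (1987, 19, 8, Gamma, x1, Ned, Uma), (2000, 29, 2, Gamma, hr, Quin, Pat), (2000, 29, 2, Gamma, hr, Quin, Uma), (2000, 29, 2, Gamma, x1, Sam, Pat), (2000, 29, 2, Gamma, x1, Sam, Uma), (2000, 29, 2, Gamma, x2, Dee, Pat), (2000, 29, 2, Gamma, x2, Dee, Uma), (2004, 19, 27, Argo, eng, Eve, Hal), (2004, 19, 27, Argo, eng, Eve, Rae), (2004, 19, 27, Argo, eng, Eve, Vic), (2004, 19, 27, Argo, law, Kim, Hal), (2004, 19, 27, Argo, law, Kim, Rae), (2004, 19, 27, Argo, law, Kim, Vic), (2004, 19, 27, Argo, x1, Ned, Hal), (2004, 19, 27, Argo, x1, Ned, Rae), (2004, 19, 27, Argo, x1, Ned, Vic), (2022, 19, 3, Argo, eng, Eve, Hal), (2022, 19, 3, Argo, eng, Eve, Rae), (2022, 19, 3, Argo, eng, Eve, Vic), (2022, 19, 3, Argo, law, Kim, Hal), (2022, 19, 3, Argo, law, Kim, Rae), (2022, 19, 3, Argo, law, Kim, Vic), (2022, 19, 3, Argo, x1, Ned, Hal), (2022, 19, 3, Argo, x1, Ned, Rae), (2022, 19, 3, Argo, x1, Ned, Vic)}.
Filtering on mname ≠ Pat leaves {(1987, 19, 8, Gamma, eng, Eve, Uma), (1987, 19, 8, Gamma, law, Kim, Uma), (1987, 19, 8, Gamma, x1, Ned, Uma), (2000, 29, 2, Gamma, hr, Quin, Uma), (2000, 29, 2, Gamma, x1, Sam, Uma), (2000, 29, 2, Gamma, x2, Dee, Uma), (2004, 19, 27, Argo, eng, Eve, Hal), (2004, 19, 27, Argo, eng, Eve, Rae), (2004, 19, 27, Argo, eng, Eve, Vic), (2004, 19, 27, Argo, law, Kim, Hal), (2004, 19, 27, Argo, law, Kim, Rae), (2004, 19, 27, Argo, law, Kim, Vic), (2004, 19, 27, Argo, x1, Ned, Hal), (2004, 19, 27, Argo, x1, Ned, Rae), (2004, 19, 27, Argo, x1, Ned, Vic), (2022, 19, 3, Argo, eng, Eve, Hal), (2022, 19, 3, Argo, eng, Eve, Rae), (2022, 19, 3, Argo, eng, Eve, Vic), (2022, 19, 3, Argo, law, Kim, Hal), (2022, 19, 3, Argo, law, Kim, Rae), (2022, 19, 3, Argo, law, Kim, Vic), (2022, 19, 3, Argo, x1, Ned, Hal), (2022, 19, 3, Argo, x1, Ned, Rae), (2022, 19, 3, Argo, x1, Ned, Vic)}.
π[aid, mname]: project onto (aid, mname) (16 duplicate(s) eliminated) → {(2, Uma), (27, Hal), (27, Rae), (27, Vic), (3, Hal), (3, Rae), (3, Vic), (8, Uma)}

{(2, Uma), (27, Hal), (27, Rae), (27, Vic), (3, Hal), (3, Rae), (3, Vic), (8, Uma)}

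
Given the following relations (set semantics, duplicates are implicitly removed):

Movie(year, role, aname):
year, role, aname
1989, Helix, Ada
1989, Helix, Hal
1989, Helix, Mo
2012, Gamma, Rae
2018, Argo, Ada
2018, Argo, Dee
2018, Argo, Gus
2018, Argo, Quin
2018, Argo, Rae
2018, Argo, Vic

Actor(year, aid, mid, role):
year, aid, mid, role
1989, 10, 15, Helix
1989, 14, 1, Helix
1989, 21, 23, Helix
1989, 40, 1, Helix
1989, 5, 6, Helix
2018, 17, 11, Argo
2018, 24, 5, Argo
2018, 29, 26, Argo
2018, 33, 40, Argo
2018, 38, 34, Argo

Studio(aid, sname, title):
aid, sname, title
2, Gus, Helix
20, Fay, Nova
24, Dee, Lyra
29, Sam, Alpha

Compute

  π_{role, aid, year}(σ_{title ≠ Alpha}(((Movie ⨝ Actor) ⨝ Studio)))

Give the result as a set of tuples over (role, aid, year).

Natural join on year, role: {(1989, Helix, Ada, 10, 15), (1989, Helix, Ada, 14, 1), (1989, Helix, Ada, 21, 23), (1989, Helix, Ada, 40, 1), (1989, Helix, Ada, 5, 6), (1989, Helix, Hal, 10, 15), (1989, Helix, Hal, 14, 1), (1989, Helix, Hal, 21, 23), (1989, Helix, Hal, 40, 1), (1989, Helix, Hal, 5, 6), (1989, Helix, Mo, 10, 15), (1989, Helix, Mo, 14, 1), (1989, Helix, Mo, 21, 23), (1989, Helix, Mo, 40, 1), (1989, Helix, Mo, 5, 6), (2018, Argo, Ada, 17, 11), (2018, Argo, Ada, 24, 5), (2018, Argo, Ada, 29, 26), (2018, Argo, Ada, 33, 40), (2018, Argo, Ada, 38, 34), (2018, Argo, Dee, 17, 11), (2018, Argo, Dee, 24, 5), (2018, Argo, Dee, 29, 26), (2018, Argo, Dee, 33, 40), (2018, Argo, Dee, 38, 34), (2018, Argo, Gus, 17, 11), (2018, Argo, Gus, 24, 5), (2018, Argo, Gus, 29, 26), (2018, Argo, Gus, 33, 40), (2018, Argo, Gus, 38, 34), (2018, Argo, Quin, 17, 11), (2018, Argo, Quin, 24, 5), (2018, Argo, Quin, 29, 26), (2018, Argo, Quin, 33, 40), (2018, Argo, Quin, 38, 34), (2018, Argo, Rae, 17, 11), (2018, Argo, Rae, 24, 5), (2018, Argo, Rae, 29, 26), (2018, Argo, Rae, 33, 40), (2018, Argo, Rae, 38, 34), (2018, Argo, Vic, 17, 11), (2018, Argo, Vic, 24, 5), (2018, Argo, Vic, 29, 26), (2018, Argo, Vic, 33, 40), (2018, Argo, Vic, 38, 34)}
Natural join on aid: {(2018, Argo, Ada, 24, 5, Dee, Lyra), (2018, Argo, Ada, 29, 26, Sam, Alpha), (2018, Argo, Dee, 24, 5, Dee, Lyra), (2018, Argo, Dee, 29, 26, Sam, Alpha), (2018, Argo, Gus, 24, 5, Dee, Lyra), (2018, Argo, Gus, 29, 26, Sam, Alpha), (2018, Argo, Quin, 24, 5, Dee, Lyra), (2018, Argo, Quin, 29, 26, Sam, Alpha), (2018, Argo, Rae, 24, 5, Dee, Lyra), (2018, Argo, Rae, 29, 26, Sam, Alpha), (2018, Argo, Vic, 24, 5, Dee, Lyra), (2018, Argo, Vic, 29, 26, Sam, Alpha)}
Selection title ≠ Alpha: {(2018, Argo, Ada, 24, 5, Dee, Lyra), (2018, Argo, Dee, 24, 5, Dee, Lyra), (2018, Argo, Gus, 24, 5, Dee, Lyra), (2018, Argo, Quin, 24, 5, Dee, Lyra), (2018, Argo, Rae, 24, 5, Dee, Lyra), (2018, Argo, Vic, 24, 5, Dee, Lyra)}
π[role, aid, year]: project onto (role, aid, year) (5 duplicate(s) eliminated) → {(Argo, 24, 2018)}

{(Argo, 24, 2018)}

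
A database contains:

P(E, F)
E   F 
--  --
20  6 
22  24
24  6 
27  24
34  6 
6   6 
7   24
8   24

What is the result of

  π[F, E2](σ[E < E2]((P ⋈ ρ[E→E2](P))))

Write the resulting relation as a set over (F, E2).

ρ[E→E2]: schema becomes (E2, F); tuples unchanged.
Joining P and ρ[E→E2](P) on F yields {(20, 6, 20), (20, 6, 24), (20, 6, 34), (20, 6, 6), (22, 24, 22), (22, 24, 27), (22, 24, 7), (22, 24, 8), (24, 6, 20), (24, 6, 24), (24, 6, 34), (24, 6, 6), (27, 24, 22), (27, 24, 27), (27, 24, 7), (27, 24, 8), (34, 6, 20), (34, 6, 24), (34, 6, 34), (34, 6, 6), (6, 6, 20), (6, 6, 24), (6, 6, 34), (6, 6, 6), (7, 24, 22), (7, 24, 27), (7, 24, 7), (7, 24, 8), (8, 24, 22), (8, 24, 27), (8, 24, 7), (8, 24, 8)}.
σ[E < E2]: keep tuples satisfying E < E2 → {(20, 6, 24), (20, 6, 34), (22, 24, 27), (24, 6, 34), (6, 6, 20), (6, 6, 24), (6, 6, 34), (7, 24, 22), (7, 24, 27), (7, 24, 8), (8, 24, 22), (8, 24, 27)}
Keep only column(s) F, E2 (6 duplicate(s) eliminated): {(24, 22), (24, 27), (24, 8), (6, 20), (6, 24), (6, 34)}

{(24, 22), (24, 27), (24, 8), (6, 20), (6, 24), (6, 34)}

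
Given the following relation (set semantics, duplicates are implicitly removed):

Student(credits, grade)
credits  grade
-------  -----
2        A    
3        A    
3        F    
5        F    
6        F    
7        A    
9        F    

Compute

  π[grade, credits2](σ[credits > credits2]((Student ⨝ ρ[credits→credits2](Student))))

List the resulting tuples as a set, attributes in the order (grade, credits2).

{(A, 2), (A, 3), (F, 3), (F, 5), (F, 6)}

ρ[credits→credits2]: schema becomes (credits2, grade); tuples unchanged.
Joining Student and ρ[credits→credits2](Student) on grade yields {(2, A, 2), (2, A, 3), (2, A, 7), (3, A, 2), (3, A, 3), (3, A, 7), (3, F, 3), (3, F, 5), (3, F, 6), (3, F, 9), (5, F, 3), (5, F, 5), (5, F, 6), (5, F, 9), (6, F, 3), (6, F, 5), (6, F, 6), (6, F, 9), (7, A, 2), (7, A, 3), (7, A, 7), (9, F, 3), (9, F, 5), (9, F, 6), (9, F, 9)}.
Apply σ_{credits > credits2}; surviving tuples: {(3, A, 2), (5, F, 3), (6, F, 3), (6, F, 5), (7, A, 2), (7, A, 3), (9, F, 3), (9, F, 5), (9, F, 6)}
Projecting to grade, credits2 (4 duplicate(s) eliminated): {(A, 2), (A, 3), (F, 3), (F, 5), (F, 6)}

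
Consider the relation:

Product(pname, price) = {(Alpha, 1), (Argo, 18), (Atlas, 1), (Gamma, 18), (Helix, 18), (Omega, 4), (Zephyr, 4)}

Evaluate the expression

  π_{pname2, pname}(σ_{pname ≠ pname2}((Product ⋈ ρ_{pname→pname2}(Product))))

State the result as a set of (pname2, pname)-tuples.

{(Alpha, Atlas), (Argo, Gamma), (Argo, Helix), (Atlas, Alpha), (Gamma, Argo), (Gamma, Helix), (Helix, Argo), (Helix, Gamma), (Omega, Zephyr), (Zephyr, Omega)}

ρ[pname→pname2]: schema becomes (pname2, price); tuples unchanged.
Joining Product and ρ_{pname→pname2}(Product) on price yields {(Alpha, 1, Alpha), (Alpha, 1, Atlas), (Argo, 18, Argo), (Argo, 18, Gamma), (Argo, 18, Helix), (Atlas, 1, Alpha), (Atlas, 1, Atlas), (Gamma, 18, Argo), (Gamma, 18, Gamma), (Gamma, 18, Helix), (Helix, 18, Argo), (Helix, 18, Gamma), (Helix, 18, Helix), (Omega, 4, Omega), (Omega, 4, Zephyr), (Zephyr, 4, Omega), (Zephyr, 4, Zephyr)}.
Apply σ_{pname ≠ pname2}; surviving tuples: {(Alpha, 1, Atlas), (Argo, 18, Gamma), (Argo, 18, Helix), (Atlas, 1, Alpha), (Gamma, 18, Argo), (Gamma, 18, Helix), (Helix, 18, Argo), (Helix, 18, Gamma), (Omega, 4, Zephyr), (Zephyr, 4, Omega)}
π[pname2, pname]: project onto (pname2, pname) → {(Alpha, Atlas), (Argo, Gamma), (Argo, Helix), (Atlas, Alpha), (Gamma, Argo), (Gamma, Helix), (Helix, Argo), (Helix, Gamma), (Omega, Zephyr), (Zephyr, Omega)}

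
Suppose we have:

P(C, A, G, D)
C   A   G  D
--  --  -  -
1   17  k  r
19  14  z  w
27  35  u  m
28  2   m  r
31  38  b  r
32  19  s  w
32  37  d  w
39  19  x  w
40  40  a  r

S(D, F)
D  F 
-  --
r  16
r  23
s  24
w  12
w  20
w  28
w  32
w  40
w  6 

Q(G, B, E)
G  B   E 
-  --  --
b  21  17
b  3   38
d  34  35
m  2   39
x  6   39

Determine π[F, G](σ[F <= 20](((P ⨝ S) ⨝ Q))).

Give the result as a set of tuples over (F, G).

Joining P and S on D yields {(1, 17, k, r, 16), (1, 17, k, r, 23), (19, 14, z, w, 12), (19, 14, z, w, 20), (19, 14, z, w, 28), (19, 14, z, w, 32), (19, 14, z, w, 40), (19, 14, z, w, 6), (28, 2, m, r, 16), (28, 2, m, r, 23), (31, 38, b, r, 16), (31, 38, b, r, 23), (32, 19, s, w, 12), (32, 19, s, w, 20), (32, 19, s, w, 28), (32, 19, s, w, 32), (32, 19, s, w, 40), (32, 19, s, w, 6), (32, 37, d, w, 12), (32, 37, d, w, 20), (32, 37, d, w, 28), (32, 37, d, w, 32), (32, 37, d, w, 40), (32, 37, d, w, 6), (39, 19, x, w, 12), (39, 19, x, w, 20), (39, 19, x, w, 28), (39, 19, x, w, 32), (39, 19, x, w, 40), (39, 19, x, w, 6), (40, 40, a, r, 16), (40, 40, a, r, 23)}.
Joining (P ⨝ S) and Q on G yields {(28, 2, m, r, 16, 2, 39), (28, 2, m, r, 23, 2, 39), (31, 38, b, r, 16, 21, 17), (31, 38, b, r, 16, 3, 38), (31, 38, b, r, 23, 21, 17), (31, 38, b, r, 23, 3, 38), (32, 37, d, w, 12, 34, 35), (32, 37, d, w, 20, 34, 35), (32, 37, d, w, 28, 34, 35), (32, 37, d, w, 32, 34, 35), (32, 37, d, w, 40, 34, 35), (32, 37, d, w, 6, 34, 35), (39, 19, x, w, 12, 6, 39), (39, 19, x, w, 20, 6, 39), (39, 19, x, w, 28, 6, 39), (39, 19, x, w, 32, 6, 39), (39, 19, x, w, 40, 6, 39), (39, 19, x, w, 6, 6, 39)}.
Filtering on F <= 20 leaves {(28, 2, m, r, 16, 2, 39), (31, 38, b, r, 16, 21, 17), (31, 38, b, r, 16, 3, 38), (32, 37, d, w, 12, 34, 35), (32, 37, d, w, 20, 34, 35), (32, 37, d, w, 6, 34, 35), (39, 19, x, w, 12, 6, 39), (39, 19, x, w, 20, 6, 39), (39, 19, x, w, 6, 6, 39)}.
Keep only column(s) F, G (1 duplicate(s) eliminated): {(12, d), (12, x), (16, b), (16, m), (20, d), (20, x), (6, d), (6, x)}

{(12, d), (12, x), (16, b), (16, m), (20, d), (20, x), (6, d), (6, x)}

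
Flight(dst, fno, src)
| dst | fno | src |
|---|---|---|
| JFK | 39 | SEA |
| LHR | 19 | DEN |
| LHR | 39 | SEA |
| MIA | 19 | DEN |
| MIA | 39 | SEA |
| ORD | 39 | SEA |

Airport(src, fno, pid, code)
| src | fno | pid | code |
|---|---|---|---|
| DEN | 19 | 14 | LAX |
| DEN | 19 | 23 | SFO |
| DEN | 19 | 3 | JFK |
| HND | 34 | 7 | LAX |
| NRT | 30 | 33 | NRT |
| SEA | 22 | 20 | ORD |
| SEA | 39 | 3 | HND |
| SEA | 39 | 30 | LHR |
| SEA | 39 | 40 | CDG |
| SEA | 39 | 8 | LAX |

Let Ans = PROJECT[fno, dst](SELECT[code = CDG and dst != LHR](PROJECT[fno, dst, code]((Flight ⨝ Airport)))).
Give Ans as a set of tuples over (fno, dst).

Flight ⋈ Airport (natural join on fno, src): {(JFK, 39, SEA, 3, HND), (JFK, 39, SEA, 30, LHR), (JFK, 39, SEA, 40, CDG), (JFK, 39, SEA, 8, LAX), (LHR, 19, DEN, 14, LAX), (LHR, 19, DEN, 23, SFO), (LHR, 19, DEN, 3, JFK), (LHR, 39, SEA, 3, HND), (LHR, 39, SEA, 30, LHR), (LHR, 39, SEA, 40, CDG), (LHR, 39, SEA, 8, LAX), (MIA, 19, DEN, 14, LAX), (MIA, 19, DEN, 23, SFO), (MIA, 19, DEN, 3, JFK), (MIA, 39, SEA, 3, HND), (MIA, 39, SEA, 30, LHR), (MIA, 39, SEA, 40, CDG), (MIA, 39, SEA, 8, LAX), (ORD, 39, SEA, 3, HND), (ORD, 39, SEA, 30, LHR), (ORD, 39, SEA, 40, CDG), (ORD, 39, SEA, 8, LAX)}
π_{fno, dst, code} gives {(19, LHR, JFK), (19, LHR, LAX), (19, LHR, SFO), (19, MIA, JFK), (19, MIA, LAX), (19, MIA, SFO), (39, JFK, CDG), (39, JFK, HND), (39, JFK, LAX), (39, JFK, LHR), (39, LHR, CDG), (39, LHR, HND), (39, LHR, LAX), (39, LHR, LHR), (39, MIA, CDG), (39, MIA, HND), (39, MIA, LAX), (39, MIA, LHR), (39, ORD, CDG), (39, ORD, HND), (39, ORD, LAX), (39, ORD, LHR)}.
Apply σ_{code = CDG and dst != LHR}; surviving tuples: {(39, JFK, CDG), (39, MIA, CDG), (39, ORD, CDG)}
π_{fno, dst} gives {(39, JFK), (39, MIA), (39, ORD)}.

{(39, JFK), (39, MIA), (39, ORD)}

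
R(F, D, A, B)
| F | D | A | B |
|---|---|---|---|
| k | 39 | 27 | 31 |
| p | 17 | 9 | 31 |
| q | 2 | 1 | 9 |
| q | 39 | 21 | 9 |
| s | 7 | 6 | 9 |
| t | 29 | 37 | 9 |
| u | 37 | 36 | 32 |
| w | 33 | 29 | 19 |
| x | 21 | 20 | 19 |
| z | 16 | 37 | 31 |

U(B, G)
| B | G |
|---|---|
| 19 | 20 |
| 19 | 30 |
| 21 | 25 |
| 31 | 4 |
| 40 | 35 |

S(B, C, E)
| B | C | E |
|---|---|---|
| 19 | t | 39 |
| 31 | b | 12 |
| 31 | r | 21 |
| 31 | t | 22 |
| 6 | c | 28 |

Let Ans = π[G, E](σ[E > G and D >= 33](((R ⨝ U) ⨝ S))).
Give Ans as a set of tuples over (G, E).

Natural join on B: {(k, 39, 27, 31, 4), (p, 17, 9, 31, 4), (w, 33, 29, 19, 20), (w, 33, 29, 19, 30), (x, 21, 20, 19, 20), (x, 21, 20, 19, 30), (z, 16, 37, 31, 4)}
Natural join on B: {(k, 39, 27, 31, 4, b, 12), (k, 39, 27, 31, 4, r, 21), (k, 39, 27, 31, 4, t, 22), (p, 17, 9, 31, 4, b, 12), (p, 17, 9, 31, 4, r, 21), (p, 17, 9, 31, 4, t, 22), (w, 33, 29, 19, 20, t, 39), (w, 33, 29, 19, 30, t, 39), (x, 21, 20, 19, 20, t, 39), (x, 21, 20, 19, 30, t, 39), (z, 16, 37, 31, 4, b, 12), (z, 16, 37, 31, 4, r, 21), (z, 16, 37, 31, 4, t, 22)}
σ[E > G and D >= 33]: keep tuples satisfying E > G and D >= 33 → {(k, 39, 27, 31, 4, b, 12), (k, 39, 27, 31, 4, r, 21), (k, 39, 27, 31, 4, t, 22), (w, 33, 29, 19, 20, t, 39), (w, 33, 29, 19, 30, t, 39)}
π[G, E]: project onto (G, E) → {(20, 39), (30, 39), (4, 12), (4, 21), (4, 22)}

{(20, 39), (30, 39), (4, 12), (4, 21), (4, 22)}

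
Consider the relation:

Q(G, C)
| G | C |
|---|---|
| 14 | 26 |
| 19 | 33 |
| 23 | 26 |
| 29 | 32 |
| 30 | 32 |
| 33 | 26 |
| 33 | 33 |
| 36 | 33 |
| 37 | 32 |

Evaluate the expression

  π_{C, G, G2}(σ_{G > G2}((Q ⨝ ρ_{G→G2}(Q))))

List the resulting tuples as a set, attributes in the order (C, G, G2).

{(26, 23, 14), (26, 33, 14), (26, 33, 23), (32, 30, 29), (32, 37, 29), (32, 37, 30), (33, 33, 19), (33, 36, 19), (33, 36, 33)}

ρ[G→G2]: schema becomes (G2, C); tuples unchanged.
Joining Q and ρ_{G→G2}(Q) on C yields {(14, 26, 14), (14, 26, 23), (14, 26, 33), (19, 33, 19), (19, 33, 33), (19, 33, 36), (23, 26, 14), (23, 26, 23), (23, 26, 33), (29, 32, 29), (29, 32, 30), (29, 32, 37), (30, 32, 29), (30, 32, 30), (30, 32, 37), (33, 26, 14), (33, 26, 23), (33, 26, 33), (33, 33, 19), (33, 33, 33), (33, 33, 36), (36, 33, 19), (36, 33, 33), (36, 33, 36), (37, 32, 29), (37, 32, 30), (37, 32, 37)}.
σ[G > G2]: keep tuples satisfying G > G2 → {(23, 26, 14), (30, 32, 29), (33, 26, 14), (33, 26, 23), (33, 33, 19), (36, 33, 19), (36, 33, 33), (37, 32, 29), (37, 32, 30)}
π_{C, G, G2} gives {(26, 23, 14), (26, 33, 14), (26, 33, 23), (32, 30, 29), (32, 37, 29), (32, 37, 30), (33, 33, 19), (33, 36, 19), (33, 36, 33)}.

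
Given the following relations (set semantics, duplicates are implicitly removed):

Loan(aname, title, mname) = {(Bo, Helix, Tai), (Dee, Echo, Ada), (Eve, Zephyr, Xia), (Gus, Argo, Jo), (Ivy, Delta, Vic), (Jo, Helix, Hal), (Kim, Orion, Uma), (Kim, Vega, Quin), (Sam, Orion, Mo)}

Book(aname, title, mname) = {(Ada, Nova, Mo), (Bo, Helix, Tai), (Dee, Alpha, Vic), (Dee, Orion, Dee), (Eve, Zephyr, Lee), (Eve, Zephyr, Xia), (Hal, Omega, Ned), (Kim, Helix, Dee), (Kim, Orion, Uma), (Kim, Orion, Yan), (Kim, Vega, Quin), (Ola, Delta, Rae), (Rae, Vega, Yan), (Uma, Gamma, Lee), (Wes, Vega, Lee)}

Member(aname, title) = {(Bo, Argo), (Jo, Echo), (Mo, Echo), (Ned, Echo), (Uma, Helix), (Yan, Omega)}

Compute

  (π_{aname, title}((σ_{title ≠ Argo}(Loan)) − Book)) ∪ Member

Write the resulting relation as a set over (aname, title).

{(Bo, Argo), (Dee, Echo), (Ivy, Delta), (Jo, Echo), (Jo, Helix), (Mo, Echo), (Ned, Echo), (Sam, Orion), (Uma, Helix), (Yan, Omega)}

Selection title ≠ Argo: {(Bo, Helix, Tai), (Dee, Echo, Ada), (Eve, Zephyr, Xia), (Ivy, Delta, Vic), (Jo, Helix, Hal), (Kim, Orion, Uma), (Kim, Vega, Quin), (Sam, Orion, Mo)}
Difference: {(Bo, Helix, Tai), (Dee, Echo, Ada), (Eve, Zephyr, Xia), (Ivy, Delta, Vic), (Jo, Helix, Hal), (Kim, Orion, Uma), (Kim, Vega, Quin), (Sam, Orion, Mo)} with {(Ada, Nova, Mo), (Bo, Helix, Tai), (Dee, Alpha, Vic), (Dee, Orion, Dee), (Eve, Zephyr, Lee), (Eve, Zephyr, Xia), (Hal, Omega, Ned), (Kim, Helix, Dee), (Kim, Orion, Uma), (Kim, Orion, Yan), (Kim, Vega, Quin), (Ola, Delta, Rae), (Rae, Vega, Yan), (Uma, Gamma, Lee), (Wes, Vega, Lee)} → {(Dee, Echo, Ada), (Ivy, Delta, Vic), (Jo, Helix, Hal), (Sam, Orion, Mo)}
Projecting to aname, title: {(Dee, Echo), (Ivy, Delta), (Jo, Helix), (Sam, Orion)}
Union: {(Dee, Echo), (Ivy, Delta), (Jo, Helix), (Sam, Orion)} with {(Bo, Argo), (Jo, Echo), (Mo, Echo), (Ned, Echo), (Uma, Helix), (Yan, Omega)} → {(Bo, Argo), (Dee, Echo), (Ivy, Delta), (Jo, Echo), (Jo, Helix), (Mo, Echo), (Ned, Echo), (Sam, Orion), (Uma, Helix), (Yan, Omega)}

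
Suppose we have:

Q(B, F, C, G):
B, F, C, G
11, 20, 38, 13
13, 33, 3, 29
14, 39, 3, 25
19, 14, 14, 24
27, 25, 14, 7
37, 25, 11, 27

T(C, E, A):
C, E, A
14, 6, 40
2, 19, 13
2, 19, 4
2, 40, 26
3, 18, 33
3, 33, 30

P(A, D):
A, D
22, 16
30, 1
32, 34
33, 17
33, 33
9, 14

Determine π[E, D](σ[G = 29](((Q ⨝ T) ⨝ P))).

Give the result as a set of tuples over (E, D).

{(18, 17), (18, 33), (33, 1)}

Natural join on C: {(13, 33, 3, 29, 18, 33), (13, 33, 3, 29, 33, 30), (14, 39, 3, 25, 18, 33), (14, 39, 3, 25, 33, 30), (19, 14, 14, 24, 6, 40), (27, 25, 14, 7, 6, 40)}
Natural join on A: {(13, 33, 3, 29, 18, 33, 17), (13, 33, 3, 29, 18, 33, 33), (13, 33, 3, 29, 33, 30, 1), (14, 39, 3, 25, 18, 33, 17), (14, 39, 3, 25, 18, 33, 33), (14, 39, 3, 25, 33, 30, 1)}
Apply σ_{G = 29}; surviving tuples: {(13, 33, 3, 29, 18, 33, 17), (13, 33, 3, 29, 18, 33, 33), (13, 33, 3, 29, 33, 30, 1)}
π[E, D]: project onto (E, D) → {(18, 17), (18, 33), (33, 1)}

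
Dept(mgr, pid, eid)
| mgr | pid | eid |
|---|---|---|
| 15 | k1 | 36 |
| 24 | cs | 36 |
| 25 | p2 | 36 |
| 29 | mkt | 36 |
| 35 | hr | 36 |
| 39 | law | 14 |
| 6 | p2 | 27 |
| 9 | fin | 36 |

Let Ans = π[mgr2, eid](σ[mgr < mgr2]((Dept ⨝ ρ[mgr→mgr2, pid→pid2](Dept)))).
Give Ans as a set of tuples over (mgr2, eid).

ρ[mgr→mgr2, pid→pid2]: schema becomes (mgr2, pid2, eid); tuples unchanged.
Natural join on eid: {(15, k1, 36, 15, k1), (15, k1, 36, 24, cs), (15, k1, 36, 25, p2), (15, k1, 36, 29, mkt), (15, k1, 36, 35, hr), (15, k1, 36, 9, fin), (24, cs, 36, 15, k1), (24, cs, 36, 24, cs), (24, cs, 36, 25, p2), (24, cs, 36, 29, mkt), (24, cs, 36, 35, hr), (24, cs, 36, 9, fin), (25, p2, 36, 15, k1), (25, p2, 36, 24, cs), (25, p2, 36, 25, p2), (25, p2, 36, 29, mkt), (25, p2, 36, 35, hr), (25, p2, 36, 9, fin), (29, mkt, 36, 15, k1), (29, mkt, 36, 24, cs), (29, mkt, 36, 25, p2), (29, mkt, 36, 29, mkt), (29, mkt, 36, 35, hr), (29, mkt, 36, 9, fin), (35, hr, 36, 15, k1), (35, hr, 36, 24, cs), (35, hr, 36, 25, p2), (35, hr, 36, 29, mkt), (35, hr, 36, 35, hr), (35, hr, 36, 9, fin), (39, law, 14, 39, law), (6, p2, 27, 6, p2), (9, fin, 36, 15, k1), (9, fin, 36, 24, cs), (9, fin, 36, 25, p2), (9, fin, 36, 29, mkt), (9, fin, 36, 35, hr), (9, fin, 36, 9, fin)}
Selection mgr < mgr2: {(15, k1, 36, 24, cs), (15, k1, 36, 25, p2), (15, k1, 36, 29, mkt), (15, k1, 36, 35, hr), (24, cs, 36, 25, p2), (24, cs, 36, 29, mkt), (24, cs, 36, 35, hr), (25, p2, 36, 29, mkt), (25, p2, 36, 35, hr), (29, mkt, 36, 35, hr), (9, fin, 36, 15, k1), (9, fin, 36, 24, cs), (9, fin, 36, 25, p2), (9, fin, 36, 29, mkt), (9, fin, 36, 35, hr)}
Projecting to mgr2, eid (10 duplicate(s) eliminated): {(15, 36), (24, 36), (25, 36), (29, 36), (35, 36)}

{(15, 36), (24, 36), (25, 36), (29, 36), (35, 36)}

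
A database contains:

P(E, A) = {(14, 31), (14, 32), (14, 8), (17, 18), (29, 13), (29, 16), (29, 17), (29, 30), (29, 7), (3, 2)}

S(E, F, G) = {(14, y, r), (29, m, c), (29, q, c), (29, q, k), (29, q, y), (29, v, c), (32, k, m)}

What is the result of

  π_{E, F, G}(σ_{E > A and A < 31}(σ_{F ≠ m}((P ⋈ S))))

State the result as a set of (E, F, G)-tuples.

P ⋈ S (natural join on E): {(14, 31, y, r), (14, 32, y, r), (14, 8, y, r), (29, 13, m, c), (29, 13, q, c), (29, 13, q, k), (29, 13, q, y), (29, 13, v, c), (29, 16, m, c), (29, 16, q, c), (29, 16, q, k), (29, 16, q, y), (29, 16, v, c), (29, 17, m, c), (29, 17, q, c), (29, 17, q, k), (29, 17, q, y), (29, 17, v, c), (29, 30, m, c), (29, 30, q, c), (29, 30, q, k), (29, 30, q, y), (29, 30, v, c), (29, 7, m, c), (29, 7, q, c), (29, 7, q, k), (29, 7, q, y), (29, 7, v, c)}
Selection F ≠ m: {(14, 31, y, r), (14, 32, y, r), (14, 8, y, r), (29, 13, q, c), (29, 13, q, k), (29, 13, q, y), (29, 13, v, c), (29, 16, q, c), (29, 16, q, k), (29, 16, q, y), (29, 16, v, c), (29, 17, q, c), (29, 17, q, k), (29, 17, q, y), (29, 17, v, c), (29, 30, q, c), (29, 30, q, k), (29, 30, q, y), (29, 30, v, c), (29, 7, q, c), (29, 7, q, k), (29, 7, q, y), (29, 7, v, c)}
Selection E > A and A < 31: {(14, 8, y, r), (29, 13, q, c), (29, 13, q, k), (29, 13, q, y), (29, 13, v, c), (29, 16, q, c), (29, 16, q, k), (29, 16, q, y), (29, 16, v, c), (29, 17, q, c), (29, 17, q, k), (29, 17, q, y), (29, 17, v, c), (29, 7, q, c), (29, 7, q, k), (29, 7, q, y), (29, 7, v, c)}
Keep only column(s) E, F, G (12 duplicate(s) eliminated): {(14, y, r), (29, q, c), (29, q, k), (29, q, y), (29, v, c)}

{(14, y, r), (29, q, c), (29, q, k), (29, q, y), (29, v, c)}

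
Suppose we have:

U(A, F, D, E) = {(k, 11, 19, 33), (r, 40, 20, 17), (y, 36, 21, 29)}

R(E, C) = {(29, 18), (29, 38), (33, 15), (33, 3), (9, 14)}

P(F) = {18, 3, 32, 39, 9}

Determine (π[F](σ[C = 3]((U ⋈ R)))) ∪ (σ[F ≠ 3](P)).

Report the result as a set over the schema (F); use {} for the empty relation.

Joining U and R on E yields {(k, 11, 19, 33, 15), (k, 11, 19, 33, 3), (y, 36, 21, 29, 18), (y, 36, 21, 29, 38)}.
Selection C = 3: {(k, 11, 19, 33, 3)}
π_{F} gives {11}.
Selection F ≠ 3: {18, 32, 39, 9}
Union: {11} with {18, 32, 39, 9} → {11, 18, 32, 39, 9}

{11, 18, 32, 39, 9}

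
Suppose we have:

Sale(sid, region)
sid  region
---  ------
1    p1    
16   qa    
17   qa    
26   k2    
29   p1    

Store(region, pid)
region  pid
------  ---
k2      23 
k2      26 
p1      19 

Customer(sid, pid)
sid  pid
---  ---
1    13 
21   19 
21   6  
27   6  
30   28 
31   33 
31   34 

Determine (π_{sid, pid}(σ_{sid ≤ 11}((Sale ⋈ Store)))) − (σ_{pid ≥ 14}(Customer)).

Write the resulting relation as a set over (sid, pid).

{(1, 19)}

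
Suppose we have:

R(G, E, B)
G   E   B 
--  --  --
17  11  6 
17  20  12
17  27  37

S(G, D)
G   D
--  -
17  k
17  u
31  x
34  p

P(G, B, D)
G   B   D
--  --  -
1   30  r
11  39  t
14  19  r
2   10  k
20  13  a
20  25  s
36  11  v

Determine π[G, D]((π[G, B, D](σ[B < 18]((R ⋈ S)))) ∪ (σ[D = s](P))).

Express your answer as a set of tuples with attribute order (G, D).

R ⋈ S (natural join on G): {(17, 11, 6, k), (17, 11, 6, u), (17, 20, 12, k), (17, 20, 12, u), (17, 27, 37, k), (17, 27, 37, u)}
Filtering on B < 18 leaves {(17, 11, 6, k), (17, 11, 6, u), (17, 20, 12, k), (17, 20, 12, u)}.
π[G, B, D]: project onto (G, B, D) → {(17, 12, k), (17, 12, u), (17, 6, k), (17, 6, u)}
Filtering on D = s leaves {(20, 25, s)}.
Set union of the two operands is {(17, 12, k), (17, 12, u), (17, 6, k), (17, 6, u), (20, 25, s)}.
π[G, D]: project onto (G, D) (2 duplicate(s) eliminated) → {(17, k), (17, u), (20, s)}

{(17, k), (17, u), (20, s)}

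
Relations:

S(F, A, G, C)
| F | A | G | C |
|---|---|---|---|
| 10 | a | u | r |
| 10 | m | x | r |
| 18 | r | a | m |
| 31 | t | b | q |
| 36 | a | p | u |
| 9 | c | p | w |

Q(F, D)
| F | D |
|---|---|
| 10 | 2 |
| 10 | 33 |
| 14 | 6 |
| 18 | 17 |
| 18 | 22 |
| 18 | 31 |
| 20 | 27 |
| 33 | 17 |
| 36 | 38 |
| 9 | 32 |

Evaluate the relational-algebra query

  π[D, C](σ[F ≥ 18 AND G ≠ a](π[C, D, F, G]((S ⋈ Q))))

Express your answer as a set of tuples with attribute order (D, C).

{(38, u)}

Natural join on F: {(10, a, u, r, 2), (10, a, u, r, 33), (10, m, x, r, 2), (10, m, x, r, 33), (18, r, a, m, 17), (18, r, a, m, 22), (18, r, a, m, 31), (36, a, p, u, 38), (9, c, p, w, 32)}
π_{C, D, F, G} gives {(m, 17, 18, a), (m, 22, 18, a), (m, 31, 18, a), (r, 2, 10, u), (r, 2, 10, x), (r, 33, 10, u), (r, 33, 10, x), (u, 38, 36, p), (w, 32, 9, p)}.
Apply σ_{F ≥ 18 AND G ≠ a}; surviving tuples: {(u, 38, 36, p)}
π_{D, C} gives {(38, u)}.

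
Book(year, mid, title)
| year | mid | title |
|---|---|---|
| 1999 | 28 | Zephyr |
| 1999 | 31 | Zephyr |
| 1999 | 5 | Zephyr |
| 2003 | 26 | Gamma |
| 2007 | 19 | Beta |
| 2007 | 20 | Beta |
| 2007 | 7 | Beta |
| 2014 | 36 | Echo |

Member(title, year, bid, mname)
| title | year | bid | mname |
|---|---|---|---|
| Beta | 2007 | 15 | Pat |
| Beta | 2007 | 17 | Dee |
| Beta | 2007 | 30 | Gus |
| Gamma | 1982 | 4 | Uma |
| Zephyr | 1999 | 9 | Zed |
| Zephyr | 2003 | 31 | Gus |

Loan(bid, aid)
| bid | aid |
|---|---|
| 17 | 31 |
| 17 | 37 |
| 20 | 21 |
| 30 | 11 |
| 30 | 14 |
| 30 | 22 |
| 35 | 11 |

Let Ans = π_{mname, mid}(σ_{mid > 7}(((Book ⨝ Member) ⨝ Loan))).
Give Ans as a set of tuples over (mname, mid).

{(Dee, 19), (Dee, 20), (Gus, 19), (Gus, 20)}

Natural join on year, title: {(1999, 28, Zephyr, 9, Zed), (1999, 31, Zephyr, 9, Zed), (1999, 5, Zephyr, 9, Zed), (2007, 19, Beta, 15, Pat), (2007, 19, Beta, 17, Dee), (2007, 19, Beta, 30, Gus), (2007, 20, Beta, 15, Pat), (2007, 20, Beta, 17, Dee), (2007, 20, Beta, 30, Gus), (2007, 7, Beta, 15, Pat), (2007, 7, Beta, 17, Dee), (2007, 7, Beta, 30, Gus)}
Natural join on bid: {(2007, 19, Beta, 17, Dee, 31), (2007, 19, Beta, 17, Dee, 37), (2007, 19, Beta, 30, Gus, 11), (2007, 19, Beta, 30, Gus, 14), (2007, 19, Beta, 30, Gus, 22), (2007, 20, Beta, 17, Dee, 31), (2007, 20, Beta, 17, Dee, 37), (2007, 20, Beta, 30, Gus, 11), (2007, 20, Beta, 30, Gus, 14), (2007, 20, Beta, 30, Gus, 22), (2007, 7, Beta, 17, Dee, 31), (2007, 7, Beta, 17, Dee, 37), (2007, 7, Beta, 30, Gus, 11), (2007, 7, Beta, 30, Gus, 14), (2007, 7, Beta, 30, Gus, 22)}
σ[mid > 7]: keep tuples satisfying mid > 7 → {(2007, 19, Beta, 17, Dee, 31), (2007, 19, Beta, 17, Dee, 37), (2007, 19, Beta, 30, Gus, 11), (2007, 19, Beta, 30, Gus, 14), (2007, 19, Beta, 30, Gus, 22), (2007, 20, Beta, 17, Dee, 31), (2007, 20, Beta, 17, Dee, 37), (2007, 20, Beta, 30, Gus, 11), (2007, 20, Beta, 30, Gus, 14), (2007, 20, Beta, 30, Gus, 22)}
Keep only column(s) mname, mid (6 duplicate(s) eliminated): {(Dee, 19), (Dee, 20), (Gus, 19), (Gus, 20)}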